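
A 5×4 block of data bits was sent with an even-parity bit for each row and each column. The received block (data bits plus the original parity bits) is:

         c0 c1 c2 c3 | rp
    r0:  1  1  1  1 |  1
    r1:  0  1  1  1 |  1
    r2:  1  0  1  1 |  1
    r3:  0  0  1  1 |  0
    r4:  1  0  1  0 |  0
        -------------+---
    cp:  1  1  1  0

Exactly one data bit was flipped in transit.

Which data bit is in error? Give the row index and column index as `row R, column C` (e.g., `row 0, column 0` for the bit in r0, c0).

row 0, column 1

Recompute each row's even parity and compare to rp:
  r0: data parity 0, sent rp 1 → mismatch
  r1: data parity 1, sent rp 1 → ok
  r2: data parity 1, sent rp 1 → ok
  r3: data parity 0, sent rp 0 → ok
  r4: data parity 0, sent rp 0 → ok
Recompute each column's even parity and compare to cp:
  c0: data parity 1, sent cp 1 → ok
  c1: data parity 0, sent cp 1 → mismatch
  c2: data parity 1, sent cp 1 → ok
  c3: data parity 0, sent cp 0 → ok
Exactly one row (r0) and one column (c1) fail → the flipped bit is at their intersection.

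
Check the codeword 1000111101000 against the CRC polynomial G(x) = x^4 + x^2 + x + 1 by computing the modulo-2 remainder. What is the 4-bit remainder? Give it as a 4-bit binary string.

0000

Modulo-2 division of 1000111101000 by 10111:
  pos 0: 10001 XOR 10111 = 00110
  pos 2: 11011 XOR 10111 = 01100
  pos 3: 11001 XOR 10111 = 01110
  pos 4: 11100 XOR 10111 = 01011
  pos 5: 10111 XOR 10111 = 00000
Remainder = 0000 (zero — the frame passes the CRC check).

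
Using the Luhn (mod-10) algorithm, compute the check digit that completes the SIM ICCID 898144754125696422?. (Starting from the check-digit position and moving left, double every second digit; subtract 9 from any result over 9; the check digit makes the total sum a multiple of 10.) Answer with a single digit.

Partial digits right→left: 2 2 4 6 9 6 5 2 1 4 5 7 4 4 1 8 9 8
Double every second digit counting from the check-digit position (so the 1st, 3rd, 5th, ... of the partial from the right).
  doubled (with −9 where >9): 4 8 9 1 2 1 8 2 9 → sum 44
  kept as-is: 2 6 6 2 4 7 4 8 8 → sum 47
Total = 44 + 47 = 91.
Check digit = (10 − (91 mod 10)) mod 10 = 9.

9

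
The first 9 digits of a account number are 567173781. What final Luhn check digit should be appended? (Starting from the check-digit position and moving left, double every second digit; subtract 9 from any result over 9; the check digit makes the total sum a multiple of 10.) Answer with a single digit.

4

Partial digits right→left: 1 8 7 3 7 1 7 6 5
Double every second digit counting from the check-digit position (so the 1st, 3rd, 5th, ... of the partial from the right).
  doubled (with −9 where >9): 2 5 5 5 1 → sum 18
  kept as-is: 8 3 1 6 → sum 18
Total = 18 + 18 = 36.
Check digit = (10 − (36 mod 10)) mod 10 = 4.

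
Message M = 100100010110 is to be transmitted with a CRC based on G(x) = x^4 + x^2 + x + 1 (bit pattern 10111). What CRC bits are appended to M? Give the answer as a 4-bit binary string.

1011

Append 4 zeros: 1001000101100000. Divide by 10111 (XOR where the leading bit is 1):
  pos 0: 10010 XOR 10111 = 00101
  pos 2: 10100 XOR 10111 = 00011
  pos 5: 11101 XOR 10111 = 01010
  pos 6: 10101 XOR 10111 = 00010
  pos 9: 10000 XOR 10111 = 00111
  pos 11: 11100 XOR 10111 = 01011
Remainder (last 4 bits) = 1011. This is the CRC / FCS.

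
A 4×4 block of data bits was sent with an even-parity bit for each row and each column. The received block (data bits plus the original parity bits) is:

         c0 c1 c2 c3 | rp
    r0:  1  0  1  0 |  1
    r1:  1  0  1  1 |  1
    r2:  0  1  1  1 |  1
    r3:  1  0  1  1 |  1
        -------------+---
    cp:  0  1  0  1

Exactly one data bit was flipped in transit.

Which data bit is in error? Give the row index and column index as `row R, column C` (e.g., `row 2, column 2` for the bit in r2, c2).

Recompute each row's even parity and compare to rp:
  r0: data parity 0, sent rp 1 → mismatch
  r1: data parity 1, sent rp 1 → ok
  r2: data parity 1, sent rp 1 → ok
  r3: data parity 1, sent rp 1 → ok
Recompute each column's even parity and compare to cp:
  c0: data parity 1, sent cp 0 → mismatch
  c1: data parity 1, sent cp 1 → ok
  c2: data parity 0, sent cp 0 → ok
  c3: data parity 1, sent cp 1 → ok
Exactly one row (r0) and one column (c0) fail → the flipped bit is at their intersection.

row 0, column 0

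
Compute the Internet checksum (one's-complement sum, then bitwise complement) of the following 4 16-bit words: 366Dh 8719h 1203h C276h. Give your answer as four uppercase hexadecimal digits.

6DFF

One's-complement addition (fold any carry out of bit 15 back into bit 0):
  0x366D + 0x8719 = 0x0BD86
  0xBD86 + 0x1203 = 0x0CF89
  0xCF89 + 0xC276 = 0x191FF → wrap carry → 0x9200
One's-complement sum = 0x9200.
Checksum = ~0x9200 & 0xFFFF = 0x6DFF.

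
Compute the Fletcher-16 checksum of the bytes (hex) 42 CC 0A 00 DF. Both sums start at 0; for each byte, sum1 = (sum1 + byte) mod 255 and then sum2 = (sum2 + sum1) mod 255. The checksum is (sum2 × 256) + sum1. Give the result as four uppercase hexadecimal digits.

Running sums (mod 255):
  after byte 0 (42): sum1=66, sum2=66
  after byte 1 (CC): sum1=15, sum2=81
  after byte 2 (0A): sum1=25, sum2=106
  after byte 3 (00): sum1=25, sum2=131
  after byte 4 (DF): sum1=248, sum2=124
Checksum = sum2·256 + sum1 = 124·256 + 248 = 31992 = 0x7CF8.

7CF8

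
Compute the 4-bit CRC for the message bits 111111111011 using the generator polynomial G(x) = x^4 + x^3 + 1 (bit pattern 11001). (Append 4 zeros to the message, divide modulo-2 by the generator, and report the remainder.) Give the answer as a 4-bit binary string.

0001

Append 4 zeros: 1111111110110000. Divide by 11001 (XOR where the leading bit is 1):
  pos 0: 11111 XOR 11001 = 00110
  pos 2: 11011 XOR 11001 = 00010
  pos 5: 10110 XOR 11001 = 01111
  pos 6: 11111 XOR 11001 = 00110
  pos 8: 11010 XOR 11001 = 00011
  pos 11: 11000 XOR 11001 = 00001
Remainder (last 4 bits) = 0001. This is the CRC / FCS.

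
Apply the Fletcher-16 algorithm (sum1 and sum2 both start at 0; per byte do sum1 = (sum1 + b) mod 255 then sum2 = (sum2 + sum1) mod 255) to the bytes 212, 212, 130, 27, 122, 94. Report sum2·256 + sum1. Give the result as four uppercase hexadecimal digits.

Running sums (mod 255):
  after byte 0 (212): sum1=212, sum2=212
  after byte 1 (212): sum1=169, sum2=126
  after byte 2 (130): sum1=44, sum2=170
  after byte 3 (27): sum1=71, sum2=241
  after byte 4 (122): sum1=193, sum2=179
  after byte 5 (94): sum1=32, sum2=211
Checksum = sum2·256 + sum1 = 211·256 + 32 = 54048 = 0xD320.

D320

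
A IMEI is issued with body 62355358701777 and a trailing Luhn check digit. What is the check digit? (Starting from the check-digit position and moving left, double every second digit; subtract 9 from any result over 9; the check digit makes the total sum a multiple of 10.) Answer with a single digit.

8

Partial digits right→left: 7 7 7 1 0 7 8 5 3 5 5 3 2 6
Double every second digit counting from the check-digit position (so the 1st, 3rd, 5th, ... of the partial from the right).
  doubled (with −9 where >9): 5 5 0 7 6 1 4 → sum 28
  kept as-is: 7 1 7 5 5 3 6 → sum 34
Total = 28 + 34 = 62.
Check digit = (10 − (62 mod 10)) mod 10 = 8.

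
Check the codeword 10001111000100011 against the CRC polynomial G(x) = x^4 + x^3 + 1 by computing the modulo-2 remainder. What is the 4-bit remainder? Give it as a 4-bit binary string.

Modulo-2 division of 10001111000100011 by 11001:
  pos 0: 10001 XOR 11001 = 01000
  pos 1: 10001 XOR 11001 = 01000
  pos 2: 10001 XOR 11001 = 01000
  pos 3: 10001 XOR 11001 = 01000
  pos 4: 10000 XOR 11001 = 01001
  pos 5: 10010 XOR 11001 = 01011
  pos 6: 10110 XOR 11001 = 01111
  pos 7: 11111 XOR 11001 = 00110
  pos 9: 11000 XOR 11001 = 00001
Remainder = 1011 (nonzero — an error is detected).

1011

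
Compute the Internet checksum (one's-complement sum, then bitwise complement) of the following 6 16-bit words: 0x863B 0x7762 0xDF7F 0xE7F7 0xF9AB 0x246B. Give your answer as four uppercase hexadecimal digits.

One's-complement addition (fold any carry out of bit 15 back into bit 0):
  0x863B + 0x7762 = 0x0FD9D
  0xFD9D + 0xDF7F = 0x1DD1C → wrap carry → 0xDD1D
  0xDD1D + 0xE7F7 = 0x1C514 → wrap carry → 0xC515
  0xC515 + 0xF9AB = 0x1BEC0 → wrap carry → 0xBEC1
  0xBEC1 + 0x246B = 0x0E32C
One's-complement sum = 0xE32C.
Checksum = ~0xE32C & 0xFFFF = 0x1CD3.

1CD3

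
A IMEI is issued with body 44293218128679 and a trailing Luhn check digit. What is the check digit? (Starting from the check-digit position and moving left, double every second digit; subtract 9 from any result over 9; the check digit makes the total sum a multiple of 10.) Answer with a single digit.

Partial digits right→left: 9 7 6 8 2 1 8 1 2 3 9 2 4 4
Double every second digit counting from the check-digit position (so the 1st, 3rd, 5th, ... of the partial from the right).
  doubled (with −9 where >9): 9 3 4 7 4 9 8 → sum 44
  kept as-is: 7 8 1 1 3 2 4 → sum 26
Total = 44 + 26 = 70.
Check digit = (10 − (70 mod 10)) mod 10 = 0.

0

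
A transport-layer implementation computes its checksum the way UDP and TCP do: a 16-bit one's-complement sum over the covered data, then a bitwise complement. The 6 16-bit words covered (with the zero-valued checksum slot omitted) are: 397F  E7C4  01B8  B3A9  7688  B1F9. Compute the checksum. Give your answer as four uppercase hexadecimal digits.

00D8

One's-complement addition (fold any carry out of bit 15 back into bit 0):
  0x397F + 0xE7C4 = 0x12143 → wrap carry → 0x2144
  0x2144 + 0x01B8 = 0x022FC
  0x22FC + 0xB3A9 = 0x0D6A5
  0xD6A5 + 0x7688 = 0x14D2D → wrap carry → 0x4D2E
  0x4D2E + 0xB1F9 = 0x0FF27
One's-complement sum = 0xFF27.
Checksum = ~0xFF27 & 0xFFFF = 0x00D8.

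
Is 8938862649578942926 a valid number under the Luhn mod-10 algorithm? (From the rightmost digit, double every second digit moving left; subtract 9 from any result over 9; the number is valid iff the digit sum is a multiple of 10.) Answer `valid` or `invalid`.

valid

From the right, keep odd positions and double even positions (subtract 9 from any doubled value over 9):
  doubled (positions 2,4,...): 4 4 9 5 9 3 3 7 9 → sum 53
  kept (positions 1,3,...): 6 9 4 8 5 4 2 8 3 8 → sum 57
Total = 110.
110 mod 10 = 0, so the number is valid.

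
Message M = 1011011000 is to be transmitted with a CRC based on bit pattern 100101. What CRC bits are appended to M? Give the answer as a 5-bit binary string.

00011

Append 5 zeros: 101101100000000. Divide by 100101 (XOR where the leading bit is 1):
  pos 0: 101101 XOR 100101 = 001000
  pos 2: 100010 XOR 100101 = 000111
  pos 5: 111000 XOR 100101 = 011101
  pos 6: 111010 XOR 100101 = 011111
  pos 7: 111110 XOR 100101 = 011011
  pos 8: 110110 XOR 100101 = 010011
  pos 9: 100110 XOR 100101 = 000011
Remainder (last 5 bits) = 00011. This is the CRC / FCS.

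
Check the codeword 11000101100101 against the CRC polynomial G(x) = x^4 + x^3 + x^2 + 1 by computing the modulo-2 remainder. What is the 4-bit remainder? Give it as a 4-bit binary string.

Modulo-2 division of 11000101100101 by 11101:
  pos 0: 11000 XOR 11101 = 00101
  pos 2: 10110 XOR 11101 = 01011
  pos 3: 10111 XOR 11101 = 01010
  pos 4: 10101 XOR 11101 = 01000
  pos 5: 10000 XOR 11101 = 01101
  pos 6: 11010 XOR 11101 = 00111
  pos 8: 11110 XOR 11101 = 00011
Remainder = 0111 (nonzero — an error is detected).

0111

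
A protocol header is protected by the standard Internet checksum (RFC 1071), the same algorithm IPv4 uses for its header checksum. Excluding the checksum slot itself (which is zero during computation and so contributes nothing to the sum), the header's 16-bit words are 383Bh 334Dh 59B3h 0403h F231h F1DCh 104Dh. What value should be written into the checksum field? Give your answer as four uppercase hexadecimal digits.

One's-complement addition (fold any carry out of bit 15 back into bit 0):
  0x383B + 0x334D = 0x06B88
  0x6B88 + 0x59B3 = 0x0C53B
  0xC53B + 0x0403 = 0x0C93E
  0xC93E + 0xF231 = 0x1BB6F → wrap carry → 0xBB70
  0xBB70 + 0xF1DC = 0x1AD4C → wrap carry → 0xAD4D
  0xAD4D + 0x104D = 0x0BD9A
One's-complement sum = 0xBD9A.
Checksum = ~0xBD9A & 0xFFFF = 0x4265.

4265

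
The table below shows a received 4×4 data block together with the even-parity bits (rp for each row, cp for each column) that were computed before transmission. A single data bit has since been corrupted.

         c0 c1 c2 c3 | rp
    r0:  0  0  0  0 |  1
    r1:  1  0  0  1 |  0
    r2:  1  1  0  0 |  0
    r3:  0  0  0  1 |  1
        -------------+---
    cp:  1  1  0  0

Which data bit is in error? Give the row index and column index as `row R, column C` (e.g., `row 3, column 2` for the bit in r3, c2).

Recompute each row's even parity and compare to rp:
  r0: data parity 0, sent rp 1 → mismatch
  r1: data parity 0, sent rp 0 → ok
  r2: data parity 0, sent rp 0 → ok
  r3: data parity 1, sent rp 1 → ok
Recompute each column's even parity and compare to cp:
  c0: data parity 0, sent cp 1 → mismatch
  c1: data parity 1, sent cp 1 → ok
  c2: data parity 0, sent cp 0 → ok
  c3: data parity 0, sent cp 0 → ok
Exactly one row (r0) and one column (c0) fail → the flipped bit is at their intersection.

row 0, column 0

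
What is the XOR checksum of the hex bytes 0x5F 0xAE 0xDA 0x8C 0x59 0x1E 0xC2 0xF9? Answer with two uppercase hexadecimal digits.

DB

XOR the bytes together:
  start with 0x5F
  0x5F ⊕ 0xAE = 0xF1
  0xF1 ⊕ 0xDA = 0x2B
  0x2B ⊕ 0x8C = 0xA7
  0xA7 ⊕ 0x59 = 0xFE
  0xFE ⊕ 0x1E = 0xE0
  0xE0 ⊕ 0xC2 = 0x22
  0x22 ⊕ 0xF9 = 0xDB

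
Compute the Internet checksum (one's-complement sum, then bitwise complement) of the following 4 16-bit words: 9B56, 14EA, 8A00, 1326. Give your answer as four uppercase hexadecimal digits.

B298

One's-complement addition (fold any carry out of bit 15 back into bit 0):
  0x9B56 + 0x14EA = 0x0B040
  0xB040 + 0x8A00 = 0x13A40 → wrap carry → 0x3A41
  0x3A41 + 0x1326 = 0x04D67
One's-complement sum = 0x4D67.
Checksum = ~0x4D67 & 0xFFFF = 0xB298.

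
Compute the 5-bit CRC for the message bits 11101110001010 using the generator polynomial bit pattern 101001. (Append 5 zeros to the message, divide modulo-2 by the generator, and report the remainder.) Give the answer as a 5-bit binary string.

01101

Append 5 zeros: 1110111000101000000. Divide by 101001 (XOR where the leading bit is 1):
  pos 0: 111011 XOR 101001 = 010010
  pos 1: 100101 XOR 101001 = 001100
  pos 3: 110000 XOR 101001 = 011001
  pos 4: 110010 XOR 101001 = 011011
  pos 5: 110111 XOR 101001 = 011110
  pos 6: 111100 XOR 101001 = 010101
  pos 7: 101011 XOR 101001 = 000010
  pos 11: 100000 XOR 101001 = 001001
  pos 13: 100100 XOR 101001 = 001101
Remainder (last 5 bits) = 01101. This is the CRC / FCS.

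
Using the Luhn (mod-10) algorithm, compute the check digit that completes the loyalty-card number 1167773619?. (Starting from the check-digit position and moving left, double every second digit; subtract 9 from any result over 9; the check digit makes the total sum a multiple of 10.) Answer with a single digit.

Partial digits right→left: 9 1 6 3 7 7 7 6 1 1
Double every second digit counting from the check-digit position (so the 1st, 3rd, 5th, ... of the partial from the right).
  doubled (with −9 where >9): 9 3 5 5 2 → sum 24
  kept as-is: 1 3 7 6 1 → sum 18
Total = 24 + 18 = 42.
Check digit = (10 − (42 mod 10)) mod 10 = 8.

8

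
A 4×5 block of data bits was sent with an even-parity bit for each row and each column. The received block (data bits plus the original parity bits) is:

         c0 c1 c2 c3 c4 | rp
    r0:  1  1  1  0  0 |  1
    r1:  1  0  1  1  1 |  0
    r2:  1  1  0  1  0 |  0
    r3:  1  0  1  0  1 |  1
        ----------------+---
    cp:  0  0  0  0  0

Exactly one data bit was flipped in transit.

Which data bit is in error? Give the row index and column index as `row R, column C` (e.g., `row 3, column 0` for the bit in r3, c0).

Recompute each row's even parity and compare to rp:
  r0: data parity 1, sent rp 1 → ok
  r1: data parity 0, sent rp 0 → ok
  r2: data parity 1, sent rp 0 → mismatch
  r3: data parity 1, sent rp 1 → ok
Recompute each column's even parity and compare to cp:
  c0: data parity 0, sent cp 0 → ok
  c1: data parity 0, sent cp 0 → ok
  c2: data parity 1, sent cp 0 → mismatch
  c3: data parity 0, sent cp 0 → ok
  c4: data parity 0, sent cp 0 → ok
Exactly one row (r2) and one column (c2) fail → the flipped bit is at their intersection.

row 2, column 2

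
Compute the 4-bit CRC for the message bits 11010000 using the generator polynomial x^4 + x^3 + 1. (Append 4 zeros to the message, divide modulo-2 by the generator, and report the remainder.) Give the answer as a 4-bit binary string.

Append 4 zeros: 110100000000. Divide by 11001 (XOR where the leading bit is 1):
  pos 0: 11010 XOR 11001 = 00011
  pos 3: 11000 XOR 11001 = 00001
  pos 7: 10000 XOR 11001 = 01001
Remainder (last 4 bits) = 1001. This is the CRC / FCS.

1001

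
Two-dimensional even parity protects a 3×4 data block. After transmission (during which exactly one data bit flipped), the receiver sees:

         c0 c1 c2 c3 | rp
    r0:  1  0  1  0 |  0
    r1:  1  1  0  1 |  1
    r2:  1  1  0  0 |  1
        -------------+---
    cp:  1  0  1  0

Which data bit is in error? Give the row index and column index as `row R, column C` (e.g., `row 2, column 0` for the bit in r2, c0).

row 2, column 3

Recompute each row's even parity and compare to rp:
  r0: data parity 0, sent rp 0 → ok
  r1: data parity 1, sent rp 1 → ok
  r2: data parity 0, sent rp 1 → mismatch
Recompute each column's even parity and compare to cp:
  c0: data parity 1, sent cp 1 → ok
  c1: data parity 0, sent cp 0 → ok
  c2: data parity 1, sent cp 1 → ok
  c3: data parity 1, sent cp 0 → mismatch
Exactly one row (r2) and one column (c3) fail → the flipped bit is at their intersection.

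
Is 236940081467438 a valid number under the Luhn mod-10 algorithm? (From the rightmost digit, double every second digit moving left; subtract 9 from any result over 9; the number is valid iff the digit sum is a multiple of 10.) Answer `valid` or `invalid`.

invalid

From the right, keep odd positions and double even positions (subtract 9 from any doubled value over 9):
  doubled (positions 2,4,...): 6 5 8 7 0 9 6 → sum 41
  kept (positions 1,3,...): 8 4 6 1 0 4 6 2 → sum 31
Total = 72.
72 mod 10 = 2, so the number is invalid.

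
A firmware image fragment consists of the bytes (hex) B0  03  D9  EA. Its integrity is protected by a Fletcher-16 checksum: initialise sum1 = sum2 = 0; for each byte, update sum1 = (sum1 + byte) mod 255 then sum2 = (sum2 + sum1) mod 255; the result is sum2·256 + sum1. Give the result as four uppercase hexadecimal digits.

6A78

Running sums (mod 255):
  after byte 0 (B0): sum1=176, sum2=176
  after byte 1 (03): sum1=179, sum2=100
  after byte 2 (D9): sum1=141, sum2=241
  after byte 3 (EA): sum1=120, sum2=106
Checksum = sum2·256 + sum1 = 106·256 + 120 = 27256 = 0x6A78.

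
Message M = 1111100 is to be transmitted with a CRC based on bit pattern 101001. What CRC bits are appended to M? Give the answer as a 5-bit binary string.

10110

Append 5 zeros: 111110000000. Divide by 101001 (XOR where the leading bit is 1):
  pos 0: 111110 XOR 101001 = 010111
  pos 1: 101110 XOR 101001 = 000111
  pos 4: 111000 XOR 101001 = 010001
  pos 5: 100010 XOR 101001 = 001011
Remainder (last 5 bits) = 10110. This is the CRC / FCS.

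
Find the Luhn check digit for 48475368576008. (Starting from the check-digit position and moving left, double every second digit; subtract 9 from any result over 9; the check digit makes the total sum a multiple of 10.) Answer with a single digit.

Partial digits right→left: 8 0 0 6 7 5 8 6 3 5 7 4 8 4
Double every second digit counting from the check-digit position (so the 1st, 3rd, 5th, ... of the partial from the right).
  doubled (with −9 where >9): 7 0 5 7 6 5 7 → sum 37
  kept as-is: 0 6 5 6 5 4 4 → sum 30
Total = 37 + 30 = 67.
Check digit = (10 − (67 mod 10)) mod 10 = 3.

3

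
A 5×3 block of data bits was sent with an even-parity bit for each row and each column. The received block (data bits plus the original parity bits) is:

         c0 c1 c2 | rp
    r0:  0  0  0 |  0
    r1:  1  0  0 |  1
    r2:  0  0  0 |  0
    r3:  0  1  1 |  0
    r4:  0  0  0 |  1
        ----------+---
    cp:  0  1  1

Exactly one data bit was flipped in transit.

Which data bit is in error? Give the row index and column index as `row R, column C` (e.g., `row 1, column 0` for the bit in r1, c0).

row 4, column 0

Recompute each row's even parity and compare to rp:
  r0: data parity 0, sent rp 0 → ok
  r1: data parity 1, sent rp 1 → ok
  r2: data parity 0, sent rp 0 → ok
  r3: data parity 0, sent rp 0 → ok
  r4: data parity 0, sent rp 1 → mismatch
Recompute each column's even parity and compare to cp:
  c0: data parity 1, sent cp 0 → mismatch
  c1: data parity 1, sent cp 1 → ok
  c2: data parity 1, sent cp 1 → ok
Exactly one row (r4) and one column (c0) fail → the flipped bit is at their intersection.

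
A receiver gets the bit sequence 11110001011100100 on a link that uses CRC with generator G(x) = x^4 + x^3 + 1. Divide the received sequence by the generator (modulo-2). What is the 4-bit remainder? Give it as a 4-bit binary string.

Modulo-2 division of 11110001011100100 by 11001:
  pos 0: 11110 XOR 11001 = 00111
  pos 2: 11100 XOR 11001 = 00101
  pos 4: 10110 XOR 11001 = 01111
  pos 5: 11111 XOR 11001 = 00110
  pos 7: 11011 XOR 11001 = 00010
  pos 10: 10001 XOR 11001 = 01000
  pos 11: 10000 XOR 11001 = 01001
  pos 12: 10010 XOR 11001 = 01011
Remainder = 1011 (nonzero — an error is detected).

1011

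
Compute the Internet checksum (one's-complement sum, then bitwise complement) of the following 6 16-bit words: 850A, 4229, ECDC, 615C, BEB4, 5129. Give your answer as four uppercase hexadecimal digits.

DAB4

One's-complement addition (fold any carry out of bit 15 back into bit 0):
  0x850A + 0x4229 = 0x0C733
  0xC733 + 0xECDC = 0x1B40F → wrap carry → 0xB410
  0xB410 + 0x615C = 0x1156C → wrap carry → 0x156D
  0x156D + 0xBEB4 = 0x0D421
  0xD421 + 0x5129 = 0x1254A → wrap carry → 0x254B
One's-complement sum = 0x254B.
Checksum = ~0x254B & 0xFFFF = 0xDAB4.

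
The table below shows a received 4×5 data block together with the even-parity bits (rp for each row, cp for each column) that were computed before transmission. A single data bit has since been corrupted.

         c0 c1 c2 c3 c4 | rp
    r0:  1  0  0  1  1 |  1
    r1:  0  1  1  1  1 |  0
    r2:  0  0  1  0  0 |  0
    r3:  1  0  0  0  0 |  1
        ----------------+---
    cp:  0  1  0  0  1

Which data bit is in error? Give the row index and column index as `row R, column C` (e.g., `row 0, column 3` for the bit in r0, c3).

row 2, column 4

Recompute each row's even parity and compare to rp:
  r0: data parity 1, sent rp 1 → ok
  r1: data parity 0, sent rp 0 → ok
  r2: data parity 1, sent rp 0 → mismatch
  r3: data parity 1, sent rp 1 → ok
Recompute each column's even parity and compare to cp:
  c0: data parity 0, sent cp 0 → ok
  c1: data parity 1, sent cp 1 → ok
  c2: data parity 0, sent cp 0 → ok
  c3: data parity 0, sent cp 0 → ok
  c4: data parity 0, sent cp 1 → mismatch
Exactly one row (r2) and one column (c4) fail → the flipped bit is at their intersection.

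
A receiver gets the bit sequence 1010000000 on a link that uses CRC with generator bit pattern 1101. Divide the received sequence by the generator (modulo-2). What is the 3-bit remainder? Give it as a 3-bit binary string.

Modulo-2 division of 1010000000 by 1101:
  pos 0: 1010 XOR 1101 = 0111
  pos 1: 1110 XOR 1101 = 0011
  pos 3: 1100 XOR 1101 = 0001
  pos 6: 1000 XOR 1101 = 0101
Remainder = 101 (nonzero — an error is detected).

101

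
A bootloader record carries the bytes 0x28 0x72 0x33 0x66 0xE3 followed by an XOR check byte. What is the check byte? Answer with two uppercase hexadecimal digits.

EC

XOR the bytes together:
  start with 0x28
  0x28 ⊕ 0x72 = 0x5A
  0x5A ⊕ 0x33 = 0x69
  0x69 ⊕ 0x66 = 0x0F
  0x0F ⊕ 0xE3 = 0xEC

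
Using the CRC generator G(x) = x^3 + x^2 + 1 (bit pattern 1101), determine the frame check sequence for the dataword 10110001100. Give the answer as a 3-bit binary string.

Append 3 zeros: 10110001100000. Divide by 1101 (XOR where the leading bit is 1):
  pos 0: 1011 XOR 1101 = 0110
  pos 1: 1100 XOR 1101 = 0001
  pos 4: 1001 XOR 1101 = 0100
  pos 5: 1001 XOR 1101 = 0100
  pos 6: 1000 XOR 1101 = 0101
  pos 7: 1010 XOR 1101 = 0111
  pos 8: 1110 XOR 1101 = 0011
  pos 10: 1100 XOR 1101 = 0001
Remainder (last 3 bits) = 001. This is the CRC / FCS.

001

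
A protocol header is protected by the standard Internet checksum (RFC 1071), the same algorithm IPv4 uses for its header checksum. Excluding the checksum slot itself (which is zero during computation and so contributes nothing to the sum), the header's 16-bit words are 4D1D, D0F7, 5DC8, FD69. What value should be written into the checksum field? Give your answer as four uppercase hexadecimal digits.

One's-complement addition (fold any carry out of bit 15 back into bit 0):
  0x4D1D + 0xD0F7 = 0x11E14 → wrap carry → 0x1E15
  0x1E15 + 0x5DC8 = 0x07BDD
  0x7BDD + 0xFD69 = 0x17946 → wrap carry → 0x7947
One's-complement sum = 0x7947.
Checksum = ~0x7947 & 0xFFFF = 0x86B8.

86B8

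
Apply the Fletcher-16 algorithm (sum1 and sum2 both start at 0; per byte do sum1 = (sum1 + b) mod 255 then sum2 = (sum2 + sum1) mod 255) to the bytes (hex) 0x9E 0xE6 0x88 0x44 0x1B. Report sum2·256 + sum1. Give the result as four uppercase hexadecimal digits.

Running sums (mod 255):
  after byte 0 (0x9E): sum1=158, sum2=158
  after byte 1 (0xE6): sum1=133, sum2=36
  after byte 2 (0x88): sum1=14, sum2=50
  after byte 3 (0x44): sum1=82, sum2=132
  after byte 4 (0x1B): sum1=109, sum2=241
Checksum = sum2·256 + sum1 = 241·256 + 109 = 61805 = 0xF16D.

F16D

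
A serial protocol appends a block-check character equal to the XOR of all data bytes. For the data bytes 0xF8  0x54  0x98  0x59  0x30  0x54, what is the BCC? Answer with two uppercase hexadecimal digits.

09

XOR the bytes together:
  start with 0xF8
  0xF8 ⊕ 0x54 = 0xAC
  0xAC ⊕ 0x98 = 0x34
  0x34 ⊕ 0x59 = 0x6D
  0x6D ⊕ 0x30 = 0x5D
  0x5D ⊕ 0x54 = 0x09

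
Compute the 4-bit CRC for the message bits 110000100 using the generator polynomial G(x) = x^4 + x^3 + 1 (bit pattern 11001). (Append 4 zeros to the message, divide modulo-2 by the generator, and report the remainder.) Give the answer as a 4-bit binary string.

0001

Append 4 zeros: 1100001000000. Divide by 11001 (XOR where the leading bit is 1):
  pos 0: 11000 XOR 11001 = 00001
  pos 4: 10100 XOR 11001 = 01101
  pos 5: 11010 XOR 11001 = 00011
  pos 8: 11000 XOR 11001 = 00001
Remainder (last 4 bits) = 0001. This is the CRC / FCS.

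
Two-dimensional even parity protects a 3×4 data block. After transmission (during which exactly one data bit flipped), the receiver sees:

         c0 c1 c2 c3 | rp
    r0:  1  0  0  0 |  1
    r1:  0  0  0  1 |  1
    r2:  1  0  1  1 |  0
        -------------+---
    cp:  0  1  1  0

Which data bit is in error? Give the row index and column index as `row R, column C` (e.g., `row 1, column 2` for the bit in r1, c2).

row 2, column 1

Recompute each row's even parity and compare to rp:
  r0: data parity 1, sent rp 1 → ok
  r1: data parity 1, sent rp 1 → ok
  r2: data parity 1, sent rp 0 → mismatch
Recompute each column's even parity and compare to cp:
  c0: data parity 0, sent cp 0 → ok
  c1: data parity 0, sent cp 1 → mismatch
  c2: data parity 1, sent cp 1 → ok
  c3: data parity 0, sent cp 0 → ok
Exactly one row (r2) and one column (c1) fail → the flipped bit is at their intersection.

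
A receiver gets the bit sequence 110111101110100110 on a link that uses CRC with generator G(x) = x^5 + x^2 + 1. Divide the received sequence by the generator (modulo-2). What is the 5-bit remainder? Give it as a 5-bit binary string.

Modulo-2 division of 110111101110100110 by 100101:
  pos 0: 110111 XOR 100101 = 010010
  pos 1: 100101 XOR 100101 = 000000
  pos 8: 111010 XOR 100101 = 011111
  pos 9: 111110 XOR 100101 = 011011
  pos 10: 110111 XOR 100101 = 010010
  pos 11: 100101 XOR 100101 = 000000
Remainder = 00000 (zero — the frame passes the CRC check).

00000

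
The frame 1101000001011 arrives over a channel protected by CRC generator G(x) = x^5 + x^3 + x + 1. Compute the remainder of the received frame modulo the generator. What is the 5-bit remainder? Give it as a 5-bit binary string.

Modulo-2 division of 1101000001011 by 101011:
  pos 0: 110100 XOR 101011 = 011111
  pos 1: 111110 XOR 101011 = 010101
  pos 2: 101010 XOR 101011 = 000001
  pos 7: 101011 XOR 101011 = 000000
Remainder = 00000 (zero — the frame passes the CRC check).

00000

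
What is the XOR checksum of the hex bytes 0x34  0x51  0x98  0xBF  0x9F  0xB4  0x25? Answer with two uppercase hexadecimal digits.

4C

XOR the bytes together:
  start with 0x34
  0x34 ⊕ 0x51 = 0x65
  0x65 ⊕ 0x98 = 0xFD
  0xFD ⊕ 0xBF = 0x42
  0x42 ⊕ 0x9F = 0xDD
  0xDD ⊕ 0xB4 = 0x69
  0x69 ⊕ 0x25 = 0x4C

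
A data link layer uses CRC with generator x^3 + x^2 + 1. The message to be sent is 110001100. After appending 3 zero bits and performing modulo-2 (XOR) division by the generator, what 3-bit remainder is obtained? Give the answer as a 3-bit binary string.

Append 3 zeros: 110001100000. Divide by 1101 (XOR where the leading bit is 1):
  pos 0: 1100 XOR 1101 = 0001
  pos 3: 1011 XOR 1101 = 0110
  pos 4: 1100 XOR 1101 = 0001
  pos 7: 1000 XOR 1101 = 0101
  pos 8: 1010 XOR 1101 = 0111
Remainder (last 3 bits) = 111. This is the CRC / FCS.

111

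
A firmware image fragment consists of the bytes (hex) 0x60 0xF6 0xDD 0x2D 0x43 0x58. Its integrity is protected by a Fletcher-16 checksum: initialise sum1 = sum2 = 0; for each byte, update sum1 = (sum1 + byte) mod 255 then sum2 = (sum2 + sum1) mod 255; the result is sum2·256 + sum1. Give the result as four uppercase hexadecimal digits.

F2FD

Running sums (mod 255):
  after byte 0 (0x60): sum1=96, sum2=96
  after byte 1 (0xF6): sum1=87, sum2=183
  after byte 2 (0xDD): sum1=53, sum2=236
  after byte 3 (0x2D): sum1=98, sum2=79
  after byte 4 (0x43): sum1=165, sum2=244
  after byte 5 (0x58): sum1=253, sum2=242
Checksum = sum2·256 + sum1 = 242·256 + 253 = 62205 = 0xF2FD.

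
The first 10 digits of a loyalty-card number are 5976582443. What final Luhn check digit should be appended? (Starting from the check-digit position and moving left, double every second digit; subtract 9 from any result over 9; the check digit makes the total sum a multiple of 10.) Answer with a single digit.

4

Partial digits right→left: 3 4 4 2 8 5 6 7 9 5
Double every second digit counting from the check-digit position (so the 1st, 3rd, 5th, ... of the partial from the right).
  doubled (with −9 where >9): 6 8 7 3 9 → sum 33
  kept as-is: 4 2 5 7 5 → sum 23
Total = 33 + 23 = 56.
Check digit = (10 − (56 mod 10)) mod 10 = 4.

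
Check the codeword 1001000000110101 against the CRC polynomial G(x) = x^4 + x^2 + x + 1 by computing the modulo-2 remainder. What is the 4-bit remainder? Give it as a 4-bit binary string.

0000

Modulo-2 division of 1001000000110101 by 10111:
  pos 0: 10010 XOR 10111 = 00101
  pos 2: 10100 XOR 10111 = 00011
  pos 5: 11000 XOR 10111 = 01111
  pos 6: 11111 XOR 10111 = 01000
  pos 7: 10001 XOR 10111 = 00110
  pos 9: 11001 XOR 10111 = 01110
  pos 10: 11100 XOR 10111 = 01011
  pos 11: 10111 XOR 10111 = 00000
Remainder = 0000 (zero — the frame passes the CRC check).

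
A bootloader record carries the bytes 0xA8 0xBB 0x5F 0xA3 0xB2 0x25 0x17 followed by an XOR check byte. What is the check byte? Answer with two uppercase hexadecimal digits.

XOR the bytes together:
  start with 0xA8
  0xA8 ⊕ 0xBB = 0x13
  0x13 ⊕ 0x5F = 0x4C
  0x4C ⊕ 0xA3 = 0xEF
  0xEF ⊕ 0xB2 = 0x5D
  0x5D ⊕ 0x25 = 0x78
  0x78 ⊕ 0x17 = 0x6F

6F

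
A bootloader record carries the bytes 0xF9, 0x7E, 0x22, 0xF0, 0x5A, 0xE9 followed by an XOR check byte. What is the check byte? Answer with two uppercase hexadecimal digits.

XOR the bytes together:
  start with 0xF9
  0xF9 ⊕ 0x7E = 0x87
  0x87 ⊕ 0x22 = 0xA5
  0xA5 ⊕ 0xF0 = 0x55
  0x55 ⊕ 0x5A = 0x0F
  0x0F ⊕ 0xE9 = 0xE6

E6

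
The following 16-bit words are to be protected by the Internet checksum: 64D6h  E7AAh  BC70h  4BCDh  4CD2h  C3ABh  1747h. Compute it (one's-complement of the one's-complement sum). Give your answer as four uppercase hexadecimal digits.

One's-complement addition (fold any carry out of bit 15 back into bit 0):
  0x64D6 + 0xE7AA = 0x14C80 → wrap carry → 0x4C81
  0x4C81 + 0xBC70 = 0x108F1 → wrap carry → 0x08F2
  0x08F2 + 0x4BCD = 0x054BF
  0x54BF + 0x4CD2 = 0x0A191
  0xA191 + 0xC3AB = 0x1653C → wrap carry → 0x653D
  0x653D + 0x1747 = 0x07C84
One's-complement sum = 0x7C84.
Checksum = ~0x7C84 & 0xFFFF = 0x837B.

837B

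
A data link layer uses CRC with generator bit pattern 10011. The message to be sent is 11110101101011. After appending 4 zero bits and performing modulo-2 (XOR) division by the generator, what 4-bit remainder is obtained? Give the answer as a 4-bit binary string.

Append 4 zeros: 111101011010110000. Divide by 10011 (XOR where the leading bit is 1):
  pos 0: 11110 XOR 10011 = 01101
  pos 1: 11011 XOR 10011 = 01000
  pos 2: 10000 XOR 10011 = 00011
  pos 5: 11110 XOR 10011 = 01101
  pos 6: 11011 XOR 10011 = 01000
  pos 7: 10000 XOR 10011 = 00011
  pos 10: 11110 XOR 10011 = 01101
  pos 11: 11010 XOR 10011 = 01001
  pos 12: 10010 XOR 10011 = 00001
Remainder (last 4 bits) = 0010. This is the CRC / FCS.

0010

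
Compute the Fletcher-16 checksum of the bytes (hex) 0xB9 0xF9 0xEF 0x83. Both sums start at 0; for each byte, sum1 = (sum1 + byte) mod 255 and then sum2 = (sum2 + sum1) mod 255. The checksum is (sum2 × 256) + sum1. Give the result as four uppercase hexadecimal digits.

3827

Running sums (mod 255):
  after byte 0 (0xB9): sum1=185, sum2=185
  after byte 1 (0xF9): sum1=179, sum2=109
  after byte 2 (0xEF): sum1=163, sum2=17
  after byte 3 (0x83): sum1=39, sum2=56
Checksum = sum2·256 + sum1 = 56·256 + 39 = 14375 = 0x3827.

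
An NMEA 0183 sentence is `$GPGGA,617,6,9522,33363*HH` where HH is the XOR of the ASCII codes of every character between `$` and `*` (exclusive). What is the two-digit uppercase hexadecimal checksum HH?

XOR the ASCII codes of the payload characters:
  'G' = 0x47 → acc = 0x47
  'P' = 0x50 → acc = 0x17
  'G' = 0x47 → acc = 0x50
  'G' = 0x47 → acc = 0x17
  'A' = 0x41 → acc = 0x56
  ',' = 0x2C → acc = 0x7A
  '6' = 0x36 → acc = 0x4C
  '1' = 0x31 → acc = 0x7D
  '7' = 0x37 → acc = 0x4A
  ',' = 0x2C → acc = 0x66
  '6' = 0x36 → acc = 0x50
  ',' = 0x2C → acc = 0x7C
  '9' = 0x39 → acc = 0x45
  '5' = 0x35 → acc = 0x70
  '2' = 0x32 → acc = 0x42
  '2' = 0x32 → acc = 0x70
  ',' = 0x2C → acc = 0x5C
  '3' = 0x33 → acc = 0x6F
  '3' = 0x33 → acc = 0x5C
  '3' = 0x33 → acc = 0x6F
  '6' = 0x36 → acc = 0x59
  '3' = 0x33 → acc = 0x6A
Checksum = 0x6A.

6A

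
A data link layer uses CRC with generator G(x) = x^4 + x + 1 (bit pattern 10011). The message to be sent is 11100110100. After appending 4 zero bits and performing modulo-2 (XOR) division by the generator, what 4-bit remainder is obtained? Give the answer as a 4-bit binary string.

1000

Append 4 zeros: 111001101000000. Divide by 10011 (XOR where the leading bit is 1):
  pos 0: 11100 XOR 10011 = 01111
  pos 1: 11111 XOR 10011 = 01100
  pos 2: 11001 XOR 10011 = 01010
  pos 3: 10100 XOR 10011 = 00111
  pos 5: 11110 XOR 10011 = 01101
  pos 6: 11010 XOR 10011 = 01001
  pos 7: 10010 XOR 10011 = 00001
Remainder (last 4 bits) = 1000. This is the CRC / FCS.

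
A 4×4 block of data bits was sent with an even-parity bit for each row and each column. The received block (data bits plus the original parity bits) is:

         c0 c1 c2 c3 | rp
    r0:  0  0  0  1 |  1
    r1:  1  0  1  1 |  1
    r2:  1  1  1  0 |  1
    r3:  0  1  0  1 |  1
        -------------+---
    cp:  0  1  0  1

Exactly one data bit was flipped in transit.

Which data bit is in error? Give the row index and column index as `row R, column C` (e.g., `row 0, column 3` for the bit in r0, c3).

row 3, column 1

Recompute each row's even parity and compare to rp:
  r0: data parity 1, sent rp 1 → ok
  r1: data parity 1, sent rp 1 → ok
  r2: data parity 1, sent rp 1 → ok
  r3: data parity 0, sent rp 1 → mismatch
Recompute each column's even parity and compare to cp:
  c0: data parity 0, sent cp 0 → ok
  c1: data parity 0, sent cp 1 → mismatch
  c2: data parity 0, sent cp 0 → ok
  c3: data parity 1, sent cp 1 → ok
Exactly one row (r3) and one column (c1) fail → the flipped bit is at their intersection.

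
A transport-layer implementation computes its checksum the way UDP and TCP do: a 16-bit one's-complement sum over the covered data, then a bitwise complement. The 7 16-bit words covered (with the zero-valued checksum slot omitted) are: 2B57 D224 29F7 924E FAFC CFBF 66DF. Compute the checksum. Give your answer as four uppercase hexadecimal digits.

One's-complement addition (fold any carry out of bit 15 back into bit 0):
  0x2B57 + 0xD224 = 0x0FD7B
  0xFD7B + 0x29F7 = 0x12772 → wrap carry → 0x2773
  0x2773 + 0x924E = 0x0B9C1
  0xB9C1 + 0xFAFC = 0x1B4BD → wrap carry → 0xB4BE
  0xB4BE + 0xCFBF = 0x1847D → wrap carry → 0x847E
  0x847E + 0x66DF = 0x0EB5D
One's-complement sum = 0xEB5D.
Checksum = ~0xEB5D & 0xFFFF = 0x14A2.

14A2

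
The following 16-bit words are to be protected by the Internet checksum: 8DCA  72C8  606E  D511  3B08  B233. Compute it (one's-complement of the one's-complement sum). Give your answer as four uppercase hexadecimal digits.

DCB0

One's-complement addition (fold any carry out of bit 15 back into bit 0):
  0x8DCA + 0x72C8 = 0x10092 → wrap carry → 0x0093
  0x0093 + 0x606E = 0x06101
  0x6101 + 0xD511 = 0x13612 → wrap carry → 0x3613
  0x3613 + 0x3B08 = 0x0711B
  0x711B + 0xB233 = 0x1234E → wrap carry → 0x234F
One's-complement sum = 0x234F.
Checksum = ~0x234F & 0xFFFF = 0xDCB0.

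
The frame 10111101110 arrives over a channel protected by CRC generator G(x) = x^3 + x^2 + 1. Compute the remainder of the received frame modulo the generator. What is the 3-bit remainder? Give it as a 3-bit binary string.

000

Modulo-2 division of 10111101110 by 1101:
  pos 0: 1011 XOR 1101 = 0110
  pos 1: 1101 XOR 1101 = 0000
  pos 5: 1011 XOR 1101 = 0110
  pos 6: 1101 XOR 1101 = 0000
Remainder = 000 (zero — the frame passes the CRC check).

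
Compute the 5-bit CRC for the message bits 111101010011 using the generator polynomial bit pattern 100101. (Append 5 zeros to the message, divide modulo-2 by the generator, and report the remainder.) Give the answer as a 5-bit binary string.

10111

Append 5 zeros: 11110101001100000. Divide by 100101 (XOR where the leading bit is 1):
  pos 0: 111101 XOR 100101 = 011000
  pos 1: 110000 XOR 100101 = 010101
  pos 2: 101011 XOR 100101 = 001110
  pos 4: 111000 XOR 100101 = 011101
  pos 5: 111011 XOR 100101 = 011110
  pos 6: 111101 XOR 100101 = 011000
  pos 7: 110000 XOR 100101 = 010101
  pos 8: 101010 XOR 100101 = 001111
  pos 10: 111100 XOR 100101 = 011001
  pos 11: 110010 XOR 100101 = 010111
Remainder (last 5 bits) = 10111. This is the CRC / FCS.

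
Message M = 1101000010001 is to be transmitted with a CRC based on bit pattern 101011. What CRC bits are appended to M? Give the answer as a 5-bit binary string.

Append 5 zeros: 110100001000100000. Divide by 101011 (XOR where the leading bit is 1):
  pos 0: 110100 XOR 101011 = 011111
  pos 1: 111110 XOR 101011 = 010101
  pos 2: 101010 XOR 101011 = 000001
  pos 7: 110001 XOR 101011 = 011010
  pos 8: 110100 XOR 101011 = 011111
  pos 9: 111110 XOR 101011 = 010101
  pos 10: 101010 XOR 101011 = 000001
Remainder (last 5 bits) = 00100. This is the CRC / FCS.

00100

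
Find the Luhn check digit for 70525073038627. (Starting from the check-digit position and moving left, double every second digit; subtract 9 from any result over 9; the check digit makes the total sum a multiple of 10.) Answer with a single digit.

Partial digits right→left: 7 2 6 8 3 0 3 7 0 5 2 5 0 7
Double every second digit counting from the check-digit position (so the 1st, 3rd, 5th, ... of the partial from the right).
  doubled (with −9 where >9): 5 3 6 6 0 4 0 → sum 24
  kept as-is: 2 8 0 7 5 5 7 → sum 34
Total = 24 + 34 = 58.
Check digit = (10 − (58 mod 10)) mod 10 = 2.

2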